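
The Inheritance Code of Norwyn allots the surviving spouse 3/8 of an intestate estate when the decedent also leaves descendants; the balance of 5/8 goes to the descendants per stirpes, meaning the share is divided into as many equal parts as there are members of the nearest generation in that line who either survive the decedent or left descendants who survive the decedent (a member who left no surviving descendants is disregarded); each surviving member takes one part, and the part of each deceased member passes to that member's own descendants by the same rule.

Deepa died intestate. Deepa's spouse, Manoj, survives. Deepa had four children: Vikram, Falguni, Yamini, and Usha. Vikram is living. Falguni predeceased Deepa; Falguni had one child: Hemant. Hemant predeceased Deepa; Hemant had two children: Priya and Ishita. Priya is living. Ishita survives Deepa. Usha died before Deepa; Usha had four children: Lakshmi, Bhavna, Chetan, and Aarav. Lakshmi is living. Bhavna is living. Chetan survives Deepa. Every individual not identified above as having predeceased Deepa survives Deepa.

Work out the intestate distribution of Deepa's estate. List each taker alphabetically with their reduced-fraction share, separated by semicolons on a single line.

Manoj, as surviving spouse, takes 3/8.
The remaining 5/8 passes to Deepa's descendants per stirpes.
The 5/8 is divided into 4 equal shares of 5/32 among Vikram, Falguni, Yamini, Usha.
Vikram is living and takes 5/32.
Falguni predeceased; the 5/32 allotted to Falguni's branch passes to Falguni's issue by representation.
Hemant's line is the sole branch at this level, so the full 5/32 passes to Hemant's issue by representation.
The 5/32 is divided into 2 equal shares of 5/64 among Priya, Ishita.
Priya is living and takes 5/64.
Ishita is living and takes 5/64.
Yamini is living and takes 5/32.
Usha predeceased; the 5/32 allotted to Usha's branch passes to Usha's issue by representation.
The 5/32 is divided into 4 equal shares of 5/128 among Lakshmi, Bhavna, Chetan, Aarav.
Lakshmi is living and takes 5/128.
Bhavna is living and takes 5/128.
Chetan is living and takes 5/128.
Aarav is living and takes 5/128.

Aarav 5/128; Bhavna 5/128; Chetan 5/128; Ishita 5/64; Lakshmi 5/128; Manoj 3/8; Priya 5/64; Vikram 5/32; Yamini 5/32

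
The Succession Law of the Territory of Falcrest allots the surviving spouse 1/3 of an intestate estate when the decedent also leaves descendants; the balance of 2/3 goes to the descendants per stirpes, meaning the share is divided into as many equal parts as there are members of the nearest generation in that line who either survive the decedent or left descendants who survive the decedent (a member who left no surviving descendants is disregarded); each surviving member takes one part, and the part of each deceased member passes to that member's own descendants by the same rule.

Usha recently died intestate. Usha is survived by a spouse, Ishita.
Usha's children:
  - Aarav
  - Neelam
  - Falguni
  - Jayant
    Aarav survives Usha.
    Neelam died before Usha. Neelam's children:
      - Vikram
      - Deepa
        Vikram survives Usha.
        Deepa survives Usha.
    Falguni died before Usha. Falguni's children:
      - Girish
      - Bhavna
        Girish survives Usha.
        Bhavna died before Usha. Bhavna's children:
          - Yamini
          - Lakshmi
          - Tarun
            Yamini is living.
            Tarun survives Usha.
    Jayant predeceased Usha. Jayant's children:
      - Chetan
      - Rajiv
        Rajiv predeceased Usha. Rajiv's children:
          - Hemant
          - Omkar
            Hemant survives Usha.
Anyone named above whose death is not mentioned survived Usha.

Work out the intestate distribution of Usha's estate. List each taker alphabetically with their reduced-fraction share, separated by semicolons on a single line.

Aarav 1/6; Chetan 1/12; Deepa 1/12; Girish 1/12; Hemant 1/24; Ishita 1/3; Lakshmi 1/36; Omkar 1/24; Tarun 1/36; Vikram 1/12; Yamini 1/36

Ishita, as surviving spouse, takes 1/3.
The remaining 2/3 passes to Usha's descendants per stirpes.
The 2/3 is divided into 4 equal shares of 1/6 among Aarav, Neelam, Falguni, Jayant.
Aarav is living and takes 1/6.
Neelam predeceased; the 1/6 allotted to Neelam's branch passes to Neelam's issue by representation.
The 1/6 is divided into 2 equal shares of 1/12 among Vikram, Deepa.
Vikram is living and takes 1/12.
Deepa is living and takes 1/12.
Falguni predeceased; the 1/6 allotted to Falguni's branch passes to Falguni's issue by representation.
The 1/6 is divided into 2 equal shares of 1/12 among Girish, Bhavna.
Girish is living and takes 1/12.
Bhavna predeceased; the 1/12 allotted to Bhavna's branch passes to Bhavna's issue by representation.
The 1/12 is divided into 3 equal shares of 1/36 among Yamini, Lakshmi, Tarun.
Yamini is living and takes 1/36.
Lakshmi is living and takes 1/36.
Tarun is living and takes 1/36.
Jayant predeceased; the 1/6 allotted to Jayant's branch passes to Jayant's issue by representation.
The 1/6 is divided into 2 equal shares of 1/12 among Chetan, Rajiv.
Chetan is living and takes 1/12.
Rajiv predeceased; the 1/12 allotted to Rajiv's branch passes to Rajiv's issue by representation.
The 1/12 is divided into 2 equal shares of 1/24 among Hemant, Omkar.
Hemant is living and takes 1/24.
Omkar is living and takes 1/24.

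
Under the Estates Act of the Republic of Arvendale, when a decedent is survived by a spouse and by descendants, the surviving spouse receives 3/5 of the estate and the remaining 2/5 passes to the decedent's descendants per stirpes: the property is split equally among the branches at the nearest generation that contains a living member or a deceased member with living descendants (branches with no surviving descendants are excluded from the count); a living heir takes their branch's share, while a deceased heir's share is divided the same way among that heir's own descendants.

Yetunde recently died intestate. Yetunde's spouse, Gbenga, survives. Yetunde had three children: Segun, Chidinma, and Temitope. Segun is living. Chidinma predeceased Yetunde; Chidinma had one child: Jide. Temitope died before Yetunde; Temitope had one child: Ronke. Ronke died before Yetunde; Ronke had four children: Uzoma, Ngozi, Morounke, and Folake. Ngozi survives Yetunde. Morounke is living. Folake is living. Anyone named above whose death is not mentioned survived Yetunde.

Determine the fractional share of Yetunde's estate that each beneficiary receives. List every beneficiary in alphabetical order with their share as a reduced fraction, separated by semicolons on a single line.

Gbenga, as surviving spouse, takes 3/5.
The remaining 2/5 passes to Yetunde's descendants per stirpes.
The 2/5 is divided into 3 equal shares of 2/15 among Segun, Chidinma, Temitope.
Segun is living and takes 2/15.
Chidinma predeceased; the 2/15 allotted to Chidinma's branch passes to Chidinma's issue by representation.
Jide is the sole taker at this level and receives the full 2/15.
Temitope predeceased; the 2/15 allotted to Temitope's branch passes to Temitope's issue by representation.
Ronke's line is the sole branch at this level, so the full 2/15 passes to Ronke's issue by representation.
The 2/15 is divided into 4 equal shares of 1/30 among Uzoma, Ngozi, Morounke, Folake.
Uzoma is living and takes 1/30.
Ngozi is living and takes 1/30.
Morounke is living and takes 1/30.
Folake is living and takes 1/30.

Folake 1/30; Gbenga 3/5; Jide 2/15; Morounke 1/30; Ngozi 1/30; Segun 2/15; Uzoma 1/30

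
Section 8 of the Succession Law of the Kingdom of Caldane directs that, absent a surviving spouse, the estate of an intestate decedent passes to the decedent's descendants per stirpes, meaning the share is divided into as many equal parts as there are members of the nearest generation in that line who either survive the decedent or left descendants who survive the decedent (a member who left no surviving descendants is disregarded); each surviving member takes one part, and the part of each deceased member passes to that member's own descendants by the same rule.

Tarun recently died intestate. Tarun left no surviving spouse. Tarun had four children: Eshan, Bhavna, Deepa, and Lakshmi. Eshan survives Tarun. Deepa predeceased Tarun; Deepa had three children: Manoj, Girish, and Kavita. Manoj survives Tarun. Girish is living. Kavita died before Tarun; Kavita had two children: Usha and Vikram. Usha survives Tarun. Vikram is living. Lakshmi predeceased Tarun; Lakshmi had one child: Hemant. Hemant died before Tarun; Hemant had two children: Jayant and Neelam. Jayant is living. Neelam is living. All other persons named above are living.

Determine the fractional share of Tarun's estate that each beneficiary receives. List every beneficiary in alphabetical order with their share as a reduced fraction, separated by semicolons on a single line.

There is no surviving spouse, so the entire estate passes to Tarun's descendants per stirpes.
The estate is divided into 4 equal shares of 1/4 among Eshan, Bhavna, Deepa, Lakshmi.
Eshan is living and takes 1/4.
Bhavna is living and takes 1/4.
Deepa predeceased; the 1/4 allotted to Deepa's branch passes to Deepa's issue by representation.
The 1/4 is divided into 3 equal shares of 1/12 among Manoj, Girish, Kavita.
Manoj is living and takes 1/12.
Girish is living and takes 1/12.
Kavita predeceased; the 1/12 allotted to Kavita's branch passes to Kavita's issue by representation.
The 1/12 is divided into 2 equal shares of 1/24 among Usha, Vikram.
Usha is living and takes 1/24.
Vikram is living and takes 1/24.
Lakshmi predeceased; the 1/4 allotted to Lakshmi's branch passes to Lakshmi's issue by representation.
Hemant's line is the sole branch at this level, so the full 1/4 passes to Hemant's issue by representation.
The 1/4 is divided into 2 equal shares of 1/8 among Jayant, Neelam.
Jayant is living and takes 1/8.
Neelam is living and takes 1/8.

Bhavna 1/4; Eshan 1/4; Girish 1/12; Jayant 1/8; Manoj 1/12; Neelam 1/8; Usha 1/24; Vikram 1/24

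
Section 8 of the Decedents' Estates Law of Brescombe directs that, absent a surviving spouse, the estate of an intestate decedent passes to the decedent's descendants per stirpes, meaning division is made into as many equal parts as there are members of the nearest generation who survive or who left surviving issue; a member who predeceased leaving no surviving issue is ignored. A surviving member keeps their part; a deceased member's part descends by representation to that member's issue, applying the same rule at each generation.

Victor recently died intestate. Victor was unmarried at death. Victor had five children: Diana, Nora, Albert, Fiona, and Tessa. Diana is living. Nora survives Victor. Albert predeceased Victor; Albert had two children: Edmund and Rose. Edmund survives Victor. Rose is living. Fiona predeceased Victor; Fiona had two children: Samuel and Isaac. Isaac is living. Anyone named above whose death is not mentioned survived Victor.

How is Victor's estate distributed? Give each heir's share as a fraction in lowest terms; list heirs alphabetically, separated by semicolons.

There is no surviving spouse, so the entire estate passes to Victor's descendants per stirpes.
The estate is divided into 5 equal shares of 1/5 among Diana, Nora, Albert, Fiona, Tessa.
Diana is living and takes 1/5.
Nora is living and takes 1/5.
Albert predeceased; the 1/5 allotted to Albert's branch passes to Albert's issue by representation.
The 1/5 is divided into 2 equal shares of 1/10 among Edmund, Rose.
Edmund is living and takes 1/10.
Rose is living and takes 1/10.
Fiona predeceased; the 1/5 allotted to Fiona's branch passes to Fiona's issue by representation.
The 1/5 is divided into 2 equal shares of 1/10 among Samuel, Isaac.
Samuel is living and takes 1/10.
Isaac is living and takes 1/10.
Tessa is living and takes 1/5.

Diana 1/5; Edmund 1/10; Isaac 1/10; Nora 1/5; Rose 1/10; Samuel 1/10; Tessa 1/5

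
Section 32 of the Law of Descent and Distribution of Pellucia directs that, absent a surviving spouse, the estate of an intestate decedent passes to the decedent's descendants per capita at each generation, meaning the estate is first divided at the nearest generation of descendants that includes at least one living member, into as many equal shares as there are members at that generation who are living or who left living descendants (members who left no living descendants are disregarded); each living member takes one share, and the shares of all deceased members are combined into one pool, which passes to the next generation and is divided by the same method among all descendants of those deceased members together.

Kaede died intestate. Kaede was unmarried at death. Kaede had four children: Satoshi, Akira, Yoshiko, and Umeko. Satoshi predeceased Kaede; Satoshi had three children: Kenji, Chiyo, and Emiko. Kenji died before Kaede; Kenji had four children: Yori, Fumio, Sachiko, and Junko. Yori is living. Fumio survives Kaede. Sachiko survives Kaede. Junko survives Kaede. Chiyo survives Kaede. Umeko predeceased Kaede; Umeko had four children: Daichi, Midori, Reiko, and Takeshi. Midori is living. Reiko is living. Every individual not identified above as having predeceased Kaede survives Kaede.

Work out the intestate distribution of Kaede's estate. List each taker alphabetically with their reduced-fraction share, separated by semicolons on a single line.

There is no surviving spouse, so the entire estate passes to Kaede's descendants per capita at each generation.
At generation 1 (Satoshi, Akira, Yoshiko, Umeko) there are 4 shares of (1)/4 = 1/4 each.
Living: Akira and Yoshiko — each takes 1/4.
Deceased: Satoshi and Umeko. Their combined 1/2 is pooled and carried to generation 2.
At generation 2 (Kenji, Chiyo, Emiko, Daichi, Midori, Reiko, Takeshi) there are 7 shares of (1/2)/7 = 1/14 each.
Living: Chiyo, Emiko, Daichi, Midori, Reiko, and Takeshi — each takes 1/14.
Deceased: Kenji. That 1/14 share is carried to generation 3.
At generation 3 (Yori, Fumio, Sachiko, Junko) there are 4 shares of (1/14)/4 = 1/56 each.
Living: Yori, Fumio, Sachiko, and Junko — each takes 1/56.

Akira 1/4; Chiyo 1/14; Daichi 1/14; Emiko 1/14; Fumio 1/56; Junko 1/56; Midori 1/14; Reiko 1/14; Sachiko 1/56; Takeshi 1/14; Yori 1/56; Yoshiko 1/4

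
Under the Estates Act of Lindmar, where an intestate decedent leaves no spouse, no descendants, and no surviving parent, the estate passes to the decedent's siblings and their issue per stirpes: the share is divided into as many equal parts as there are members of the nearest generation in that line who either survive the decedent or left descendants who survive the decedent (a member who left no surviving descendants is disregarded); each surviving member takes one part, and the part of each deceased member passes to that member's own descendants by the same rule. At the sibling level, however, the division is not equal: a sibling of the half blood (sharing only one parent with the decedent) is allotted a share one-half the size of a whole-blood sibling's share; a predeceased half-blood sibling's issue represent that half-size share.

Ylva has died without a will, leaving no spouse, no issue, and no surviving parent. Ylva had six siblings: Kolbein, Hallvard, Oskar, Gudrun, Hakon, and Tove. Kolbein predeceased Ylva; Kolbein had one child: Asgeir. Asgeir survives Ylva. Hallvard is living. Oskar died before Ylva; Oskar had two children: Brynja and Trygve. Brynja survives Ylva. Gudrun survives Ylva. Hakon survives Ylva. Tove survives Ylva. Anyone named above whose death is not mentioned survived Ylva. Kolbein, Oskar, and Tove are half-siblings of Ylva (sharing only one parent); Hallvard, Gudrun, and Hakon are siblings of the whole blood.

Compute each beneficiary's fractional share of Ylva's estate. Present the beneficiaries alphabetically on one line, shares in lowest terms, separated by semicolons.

No spouse, descendants, or parent survives, so the estate passes to Ylva's siblings per stirpes.
Half-blood siblings count for one-half the weight of whole-blood siblings at the initial division.
Dividing 1 in proportion to weights (total weight 9/2): Kolbein (weight 1/2) → 1/9; Hallvard (weight 1) → 2/9; Oskar (weight 1/2) → 1/9; Gudrun (weight 1) → 2/9; Hakon (weight 1) → 2/9; Tove (weight 1/2) → 1/9.
Kolbein predeceased; the 1/9 allotted to Kolbein's branch passes to Kolbein's issue by representation.
Asgeir is the sole taker at this level and receives the full 1/9.
Hallvard is living and takes 2/9.
Oskar predeceased; the 1/9 allotted to Oskar's branch passes to Oskar's issue by representation.
The 1/9 is divided into 2 equal shares of 1/18 among Brynja, Trygve.
Brynja is living and takes 1/18.
Trygve is living and takes 1/18.
Gudrun is living and takes 2/9.
Hakon is living and takes 2/9.
Tove is living and takes 1/9.

Asgeir 1/9; Brynja 1/18; Gudrun 2/9; Hakon 2/9; Hallvard 2/9; Tove 1/9; Trygve 1/18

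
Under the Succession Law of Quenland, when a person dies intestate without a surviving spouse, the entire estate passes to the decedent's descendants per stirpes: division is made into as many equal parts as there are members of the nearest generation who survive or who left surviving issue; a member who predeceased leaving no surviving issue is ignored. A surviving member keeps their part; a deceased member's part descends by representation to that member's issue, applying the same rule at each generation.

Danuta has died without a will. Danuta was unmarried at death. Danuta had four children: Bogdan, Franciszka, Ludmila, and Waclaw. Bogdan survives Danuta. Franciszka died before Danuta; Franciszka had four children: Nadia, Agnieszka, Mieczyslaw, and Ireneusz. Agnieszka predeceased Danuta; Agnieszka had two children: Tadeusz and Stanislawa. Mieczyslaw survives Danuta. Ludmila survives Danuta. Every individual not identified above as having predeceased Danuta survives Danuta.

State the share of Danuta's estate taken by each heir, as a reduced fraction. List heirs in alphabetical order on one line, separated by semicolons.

Bogdan 1/4; Ireneusz 1/16; Ludmila 1/4; Mieczyslaw 1/16; Nadia 1/16; Stanislawa 1/32; Tadeusz 1/32; Waclaw 1/4

There is no surviving spouse, so the entire estate passes to Danuta's descendants per stirpes.
The estate is divided into 4 equal shares of 1/4 among Bogdan, Franciszka, Ludmila, Waclaw.
Bogdan is living and takes 1/4.
Franciszka predeceased; the 1/4 allotted to Franciszka's branch passes to Franciszka's issue by representation.
The 1/4 is divided into 4 equal shares of 1/16 among Nadia, Agnieszka, Mieczyslaw, Ireneusz.
Nadia is living and takes 1/16.
Agnieszka predeceased; the 1/16 allotted to Agnieszka's branch passes to Agnieszka's issue by representation.
The 1/16 is divided into 2 equal shares of 1/32 among Tadeusz, Stanislawa.
Tadeusz is living and takes 1/32.
Stanislawa is living and takes 1/32.
Mieczyslaw is living and takes 1/16.
Ireneusz is living and takes 1/16.
Ludmila is living and takes 1/4.
Waclaw is living and takes 1/4.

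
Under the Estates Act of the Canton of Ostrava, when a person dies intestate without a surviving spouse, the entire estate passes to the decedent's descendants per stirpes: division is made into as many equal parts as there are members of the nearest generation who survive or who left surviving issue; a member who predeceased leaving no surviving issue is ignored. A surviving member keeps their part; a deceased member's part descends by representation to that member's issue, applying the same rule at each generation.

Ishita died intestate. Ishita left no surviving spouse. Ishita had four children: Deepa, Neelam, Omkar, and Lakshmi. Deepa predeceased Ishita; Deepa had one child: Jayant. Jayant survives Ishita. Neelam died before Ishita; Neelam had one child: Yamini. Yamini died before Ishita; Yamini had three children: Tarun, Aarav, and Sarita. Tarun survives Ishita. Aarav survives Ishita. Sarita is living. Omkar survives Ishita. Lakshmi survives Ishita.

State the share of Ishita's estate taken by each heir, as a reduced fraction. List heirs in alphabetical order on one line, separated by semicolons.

There is no surviving spouse, so the entire estate passes to Ishita's descendants per stirpes.
The estate is divided into 4 equal shares of 1/4 among Deepa, Neelam, Omkar, Lakshmi.
Deepa predeceased; the 1/4 allotted to Deepa's branch passes to Deepa's issue by representation.
Jayant is the sole taker at this level and receives the full 1/4.
Neelam predeceased; the 1/4 allotted to Neelam's branch passes to Neelam's issue by representation.
Yamini's line is the sole branch at this level, so the full 1/4 passes to Yamini's issue by representation.
The 1/4 is divided into 3 equal shares of 1/12 among Tarun, Aarav, Sarita.
Tarun is living and takes 1/12.
Aarav is living and takes 1/12.
Sarita is living and takes 1/12.
Omkar is living and takes 1/4.
Lakshmi is living and takes 1/4.

Aarav 1/12; Jayant 1/4; Lakshmi 1/4; Omkar 1/4; Sarita 1/12; Tarun 1/12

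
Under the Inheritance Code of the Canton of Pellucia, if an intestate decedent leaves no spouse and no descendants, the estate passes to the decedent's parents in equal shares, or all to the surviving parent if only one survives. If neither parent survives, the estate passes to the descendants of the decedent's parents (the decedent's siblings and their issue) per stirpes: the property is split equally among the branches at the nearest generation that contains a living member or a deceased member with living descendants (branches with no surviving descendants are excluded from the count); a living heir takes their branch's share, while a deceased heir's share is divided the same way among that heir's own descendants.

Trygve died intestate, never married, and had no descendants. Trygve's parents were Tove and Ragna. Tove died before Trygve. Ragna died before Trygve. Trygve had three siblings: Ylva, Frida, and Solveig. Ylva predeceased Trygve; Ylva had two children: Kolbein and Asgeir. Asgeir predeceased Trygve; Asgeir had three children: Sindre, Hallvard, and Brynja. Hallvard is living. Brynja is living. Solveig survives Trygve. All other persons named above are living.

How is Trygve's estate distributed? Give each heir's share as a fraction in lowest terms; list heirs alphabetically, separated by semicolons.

Neither parent survives and there are no descendants, so the estate passes to Trygve's siblings and their issue per stirpes.
The estate is divided into 3 equal shares of 1/3 among Ylva, Frida, Solveig.
Ylva predeceased; the 1/3 allotted to Ylva's branch passes to Ylva's issue by representation.
The 1/3 is divided into 2 equal shares of 1/6 among Kolbein, Asgeir.
Kolbein is living and takes 1/6.
Asgeir predeceased; the 1/6 allotted to Asgeir's branch passes to Asgeir's issue by representation.
The 1/6 is divided into 3 equal shares of 1/18 among Sindre, Hallvard, Brynja.
Sindre is living and takes 1/18.
Hallvard is living and takes 1/18.
Brynja is living and takes 1/18.
Frida is living and takes 1/3.
Solveig is living and takes 1/3.

Brynja 1/18; Frida 1/3; Hallvard 1/18; Kolbein 1/6; Sindre 1/18; Solveig 1/3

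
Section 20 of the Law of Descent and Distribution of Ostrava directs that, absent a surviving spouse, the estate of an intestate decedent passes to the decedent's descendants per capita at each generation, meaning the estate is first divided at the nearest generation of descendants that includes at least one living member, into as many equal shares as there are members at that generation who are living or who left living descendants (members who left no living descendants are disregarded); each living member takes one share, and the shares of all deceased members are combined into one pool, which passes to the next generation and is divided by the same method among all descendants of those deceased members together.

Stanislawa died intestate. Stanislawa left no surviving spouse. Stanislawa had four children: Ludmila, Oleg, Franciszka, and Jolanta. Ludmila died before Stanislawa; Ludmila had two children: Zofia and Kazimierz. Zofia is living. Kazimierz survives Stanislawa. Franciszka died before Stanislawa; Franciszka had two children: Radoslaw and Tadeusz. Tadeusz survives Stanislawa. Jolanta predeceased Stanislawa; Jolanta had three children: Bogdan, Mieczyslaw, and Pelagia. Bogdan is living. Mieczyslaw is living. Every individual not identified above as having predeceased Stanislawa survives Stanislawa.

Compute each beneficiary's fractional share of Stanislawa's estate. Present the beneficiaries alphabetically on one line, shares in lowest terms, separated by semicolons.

Bogdan 3/28; Kazimierz 3/28; Mieczyslaw 3/28; Oleg 1/4; Pelagia 3/28; Radoslaw 3/28; Tadeusz 3/28; Zofia 3/28

There is no surviving spouse, so the entire estate passes to Stanislawa's descendants per capita at each generation.
At generation 1 (Ludmila, Oleg, Franciszka, Jolanta) there are 4 shares of (1)/4 = 1/4 each.
Living: Oleg — each takes 1/4.
Deceased: Ludmila, Franciszka, and Jolanta. Their combined 3/4 is pooled and carried to generation 2.
At generation 2 (Zofia, Kazimierz, Radoslaw, Tadeusz, Bogdan, Mieczyslaw, Pelagia) there are 7 shares of (3/4)/7 = 3/28 each.
Living: Zofia, Kazimierz, Radoslaw, Tadeusz, Bogdan, Mieczyslaw, and Pelagia — each takes 3/28.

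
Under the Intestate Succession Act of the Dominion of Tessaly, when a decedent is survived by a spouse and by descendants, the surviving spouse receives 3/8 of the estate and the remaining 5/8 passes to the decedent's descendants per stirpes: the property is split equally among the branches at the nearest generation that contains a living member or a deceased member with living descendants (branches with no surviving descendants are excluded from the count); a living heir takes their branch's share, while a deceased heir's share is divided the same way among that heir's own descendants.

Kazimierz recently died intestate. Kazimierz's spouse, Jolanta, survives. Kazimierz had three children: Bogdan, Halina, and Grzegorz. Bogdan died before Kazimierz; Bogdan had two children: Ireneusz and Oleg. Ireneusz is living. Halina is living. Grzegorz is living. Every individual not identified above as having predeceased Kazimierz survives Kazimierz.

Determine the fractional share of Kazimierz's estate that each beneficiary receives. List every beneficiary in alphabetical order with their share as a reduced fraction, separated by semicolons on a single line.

Grzegorz 5/24; Halina 5/24; Ireneusz 5/48; Jolanta 3/8; Oleg 5/48

Jolanta, as surviving spouse, takes 3/8.
The remaining 5/8 passes to Kazimierz's descendants per stirpes.
The 5/8 is divided into 3 equal shares of 5/24 among Bogdan, Halina, Grzegorz.
Bogdan predeceased; the 5/24 allotted to Bogdan's branch passes to Bogdan's issue by representation.
The 5/24 is divided into 2 equal shares of 5/48 among Ireneusz, Oleg.
Ireneusz is living and takes 5/48.
Oleg is living and takes 5/48.
Halina is living and takes 5/24.
Grzegorz is living and takes 5/24.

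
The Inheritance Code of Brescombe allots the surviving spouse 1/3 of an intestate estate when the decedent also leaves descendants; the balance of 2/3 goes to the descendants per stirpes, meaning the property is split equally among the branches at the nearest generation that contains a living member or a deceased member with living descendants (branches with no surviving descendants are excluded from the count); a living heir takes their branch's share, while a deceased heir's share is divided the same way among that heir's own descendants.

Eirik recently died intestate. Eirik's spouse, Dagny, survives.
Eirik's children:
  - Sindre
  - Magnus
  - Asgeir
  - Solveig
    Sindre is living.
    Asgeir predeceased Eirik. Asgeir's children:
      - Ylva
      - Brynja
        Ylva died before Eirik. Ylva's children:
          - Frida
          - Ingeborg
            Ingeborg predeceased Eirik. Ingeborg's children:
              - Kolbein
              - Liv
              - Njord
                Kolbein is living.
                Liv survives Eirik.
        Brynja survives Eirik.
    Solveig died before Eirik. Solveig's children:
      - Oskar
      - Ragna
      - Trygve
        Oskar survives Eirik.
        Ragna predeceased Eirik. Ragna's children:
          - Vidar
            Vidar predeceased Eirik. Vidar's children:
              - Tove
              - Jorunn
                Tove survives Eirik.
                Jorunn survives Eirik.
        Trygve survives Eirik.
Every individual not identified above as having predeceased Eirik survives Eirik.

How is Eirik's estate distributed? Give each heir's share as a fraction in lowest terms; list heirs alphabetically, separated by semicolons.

Dagny, as surviving spouse, takes 1/3.
The remaining 2/3 passes to Eirik's descendants per stirpes.
The 2/3 is divided into 4 equal shares of 1/6 among Sindre, Magnus, Asgeir, Solveig.
Sindre is living and takes 1/6.
Magnus is living and takes 1/6.
Asgeir predeceased; the 1/6 allotted to Asgeir's branch passes to Asgeir's issue by representation.
The 1/6 is divided into 2 equal shares of 1/12 among Ylva, Brynja.
Ylva predeceased; the 1/12 allotted to Ylva's branch passes to Ylva's issue by representation.
The 1/12 is divided into 2 equal shares of 1/24 among Frida, Ingeborg.
Frida is living and takes 1/24.
Ingeborg predeceased; the 1/24 allotted to Ingeborg's branch passes to Ingeborg's issue by representation.
The 1/24 is divided into 3 equal shares of 1/72 among Kolbein, Liv, Njord.
Kolbein is living and takes 1/72.
Liv is living and takes 1/72.
Njord is living and takes 1/72.
Brynja is living and takes 1/12.
Solveig predeceased; the 1/6 allotted to Solveig's branch passes to Solveig's issue by representation.
The 1/6 is divided into 3 equal shares of 1/18 among Oskar, Ragna, Trygve.
Oskar is living and takes 1/18.
Ragna predeceased; the 1/18 allotted to Ragna's branch passes to Ragna's issue by representation.
Vidar's line is the sole branch at this level, so the full 1/18 passes to Vidar's issue by representation.
The 1/18 is divided into 2 equal shares of 1/36 among Tove, Jorunn.
Tove is living and takes 1/36.
Jorunn is living and takes 1/36.
Trygve is living and takes 1/18.

Brynja 1/12; Dagny 1/3; Frida 1/24; Jorunn 1/36; Kolbein 1/72; Liv 1/72; Magnus 1/6; Njord 1/72; Oskar 1/18; Sindre 1/6; Tove 1/36; Trygve 1/18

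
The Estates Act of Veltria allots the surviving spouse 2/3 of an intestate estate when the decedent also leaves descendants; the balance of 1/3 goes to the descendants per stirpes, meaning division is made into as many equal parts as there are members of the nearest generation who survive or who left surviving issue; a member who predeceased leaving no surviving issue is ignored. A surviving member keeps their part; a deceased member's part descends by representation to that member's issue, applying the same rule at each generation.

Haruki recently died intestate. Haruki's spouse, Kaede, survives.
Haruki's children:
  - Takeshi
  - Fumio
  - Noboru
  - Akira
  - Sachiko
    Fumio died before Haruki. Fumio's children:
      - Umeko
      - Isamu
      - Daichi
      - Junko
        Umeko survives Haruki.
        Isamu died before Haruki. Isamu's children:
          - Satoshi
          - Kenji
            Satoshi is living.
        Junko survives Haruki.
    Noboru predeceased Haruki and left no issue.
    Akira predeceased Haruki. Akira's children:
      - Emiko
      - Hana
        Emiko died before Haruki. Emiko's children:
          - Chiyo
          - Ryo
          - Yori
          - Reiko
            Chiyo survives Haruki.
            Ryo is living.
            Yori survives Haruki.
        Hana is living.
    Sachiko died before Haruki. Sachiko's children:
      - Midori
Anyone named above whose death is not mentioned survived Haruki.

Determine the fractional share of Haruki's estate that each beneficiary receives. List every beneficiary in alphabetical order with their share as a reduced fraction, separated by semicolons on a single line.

Chiyo 1/96; Daichi 1/48; Hana 1/24; Junko 1/48; Kaede 2/3; Kenji 1/96; Midori 1/12; Reiko 1/96; Ryo 1/96; Satoshi 1/96; Takeshi 1/12; Umeko 1/48; Yori 1/96

Kaede, as surviving spouse, takes 2/3.
The remaining 1/3 passes to Haruki's descendants per stirpes.
Noboru left no surviving issue, so that branch lapses and is disregarded.
The 1/3 is divided into 4 equal shares of 1/12 among Takeshi, Fumio, Akira, Sachiko.
Takeshi is living and takes 1/12.
Fumio predeceased; the 1/12 allotted to Fumio's branch passes to Fumio's issue by representation.
The 1/12 is divided into 4 equal shares of 1/48 among Umeko, Isamu, Daichi, Junko.
Umeko is living and takes 1/48.
Isamu predeceased; the 1/48 allotted to Isamu's branch passes to Isamu's issue by representation.
The 1/48 is divided into 2 equal shares of 1/96 among Satoshi, Kenji.
Satoshi is living and takes 1/96.
Kenji is living and takes 1/96.
Daichi is living and takes 1/48.
Junko is living and takes 1/48.
Akira predeceased; the 1/12 allotted to Akira's branch passes to Akira's issue by representation.
The 1/12 is divided into 2 equal shares of 1/24 among Emiko, Hana.
Emiko predeceased; the 1/24 allotted to Emiko's branch passes to Emiko's issue by representation.
The 1/24 is divided into 4 equal shares of 1/96 among Chiyo, Ryo, Yori, Reiko.
Chiyo is living and takes 1/96.
Ryo is living and takes 1/96.
Yori is living and takes 1/96.
Reiko is living and takes 1/96.
Hana is living and takes 1/24.
Sachiko predeceased; the 1/12 allotted to Sachiko's branch passes to Sachiko's issue by representation.
Midori is the sole taker at this level and receives the full 1/12.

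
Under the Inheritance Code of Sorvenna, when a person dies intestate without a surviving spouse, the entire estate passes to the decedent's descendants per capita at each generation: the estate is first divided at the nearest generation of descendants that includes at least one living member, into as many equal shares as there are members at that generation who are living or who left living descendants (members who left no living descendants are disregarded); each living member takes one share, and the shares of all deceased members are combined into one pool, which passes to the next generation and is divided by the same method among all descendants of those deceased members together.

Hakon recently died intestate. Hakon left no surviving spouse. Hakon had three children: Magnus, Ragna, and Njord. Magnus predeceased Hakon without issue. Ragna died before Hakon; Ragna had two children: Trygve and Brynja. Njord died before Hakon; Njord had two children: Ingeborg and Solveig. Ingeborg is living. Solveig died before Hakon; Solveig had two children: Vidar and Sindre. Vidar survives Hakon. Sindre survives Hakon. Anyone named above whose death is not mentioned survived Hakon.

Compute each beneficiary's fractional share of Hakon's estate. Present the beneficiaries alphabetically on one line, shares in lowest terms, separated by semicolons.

Brynja 1/4; Ingeborg 1/4; Sindre 1/8; Trygve 1/4; Vidar 1/8

There is no surviving spouse, so the entire estate passes to Hakon's descendants per capita at each generation.
No one at generation 1 (Ragna, Njord) is living; moving to the next generation.
At generation 2 (Trygve, Brynja, Ingeborg, Solveig) there are 4 shares of (1)/4 = 1/4 each.
Living: Trygve, Brynja, and Ingeborg — each takes 1/4.
Deceased: Solveig. That 1/4 share is carried to generation 3.
At generation 3 (Vidar, Sindre) there are 2 shares of (1/4)/2 = 1/8 each.
Living: Vidar and Sindre — each takes 1/8.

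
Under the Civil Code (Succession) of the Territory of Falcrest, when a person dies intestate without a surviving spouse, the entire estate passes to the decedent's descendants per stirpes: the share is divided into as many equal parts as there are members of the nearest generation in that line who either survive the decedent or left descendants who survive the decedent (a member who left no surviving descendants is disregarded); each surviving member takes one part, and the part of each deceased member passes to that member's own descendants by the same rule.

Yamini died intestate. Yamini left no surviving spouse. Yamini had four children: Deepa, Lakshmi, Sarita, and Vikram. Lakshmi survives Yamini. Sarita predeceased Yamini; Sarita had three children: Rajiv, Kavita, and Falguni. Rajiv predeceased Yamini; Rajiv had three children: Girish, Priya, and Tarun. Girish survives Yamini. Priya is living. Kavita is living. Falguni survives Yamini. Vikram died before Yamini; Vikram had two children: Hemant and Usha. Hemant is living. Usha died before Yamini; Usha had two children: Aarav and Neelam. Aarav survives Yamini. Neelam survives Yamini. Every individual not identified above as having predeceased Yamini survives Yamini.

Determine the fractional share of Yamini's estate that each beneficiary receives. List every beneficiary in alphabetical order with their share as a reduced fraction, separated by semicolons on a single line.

There is no surviving spouse, so the entire estate passes to Yamini's descendants per stirpes.
The estate is divided into 4 equal shares of 1/4 among Deepa, Lakshmi, Sarita, Vikram.
Deepa is living and takes 1/4.
Lakshmi is living and takes 1/4.
Sarita predeceased; the 1/4 allotted to Sarita's branch passes to Sarita's issue by representation.
The 1/4 is divided into 3 equal shares of 1/12 among Rajiv, Kavita, Falguni.
Rajiv predeceased; the 1/12 allotted to Rajiv's branch passes to Rajiv's issue by representation.
The 1/12 is divided into 3 equal shares of 1/36 among Girish, Priya, Tarun.
Girish is living and takes 1/36.
Priya is living and takes 1/36.
Tarun is living and takes 1/36.
Kavita is living and takes 1/12.
Falguni is living and takes 1/12.
Vikram predeceased; the 1/4 allotted to Vikram's branch passes to Vikram's issue by representation.
The 1/4 is divided into 2 equal shares of 1/8 among Hemant, Usha.
Hemant is living and takes 1/8.
Usha predeceased; the 1/8 allotted to Usha's branch passes to Usha's issue by representation.
The 1/8 is divided into 2 equal shares of 1/16 among Aarav, Neelam.
Aarav is living and takes 1/16.
Neelam is living and takes 1/16.

Aarav 1/16; Deepa 1/4; Falguni 1/12; Girish 1/36; Hemant 1/8; Kavita 1/12; Lakshmi 1/4; Neelam 1/16; Priya 1/36; Tarun 1/36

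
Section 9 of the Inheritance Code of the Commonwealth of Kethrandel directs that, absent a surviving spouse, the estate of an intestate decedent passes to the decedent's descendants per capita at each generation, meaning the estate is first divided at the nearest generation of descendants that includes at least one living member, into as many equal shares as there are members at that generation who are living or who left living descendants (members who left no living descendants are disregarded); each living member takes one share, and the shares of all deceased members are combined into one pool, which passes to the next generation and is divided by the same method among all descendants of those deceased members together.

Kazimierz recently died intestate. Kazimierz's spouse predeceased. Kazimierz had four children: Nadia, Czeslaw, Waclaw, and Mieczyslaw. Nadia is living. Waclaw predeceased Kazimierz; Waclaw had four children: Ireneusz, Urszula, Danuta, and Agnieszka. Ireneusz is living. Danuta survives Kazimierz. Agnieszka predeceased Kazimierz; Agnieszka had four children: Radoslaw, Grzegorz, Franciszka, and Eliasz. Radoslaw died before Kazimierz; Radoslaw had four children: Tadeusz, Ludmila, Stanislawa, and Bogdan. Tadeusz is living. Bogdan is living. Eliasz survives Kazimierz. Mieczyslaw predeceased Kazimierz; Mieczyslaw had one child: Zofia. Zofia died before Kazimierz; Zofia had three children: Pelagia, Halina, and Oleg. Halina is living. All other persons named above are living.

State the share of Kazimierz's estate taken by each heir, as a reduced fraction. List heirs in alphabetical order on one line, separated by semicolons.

There is no surviving spouse, so the entire estate passes to Kazimierz's descendants per capita at each generation.
At generation 1 (Nadia, Czeslaw, Waclaw, Mieczyslaw) there are 4 shares of (1)/4 = 1/4 each.
Living: Nadia and Czeslaw — each takes 1/4.
Deceased: Waclaw and Mieczyslaw. Their combined 1/2 is pooled and carried to generation 2.
At generation 2 (Ireneusz, Urszula, Danuta, Agnieszka, Zofia) there are 5 shares of (1/2)/5 = 1/10 each.
Living: Ireneusz, Urszula, and Danuta — each takes 1/10.
Deceased: Agnieszka and Zofia. Their combined 1/5 is pooled and carried to generation 3.
At generation 3 (Radoslaw, Grzegorz, Franciszka, Eliasz, Pelagia, Halina, Oleg) there are 7 shares of (1/5)/7 = 1/35 each.
Living: Grzegorz, Franciszka, Eliasz, Pelagia, Halina, and Oleg — each takes 1/35.
Deceased: Radoslaw. That 1/35 share is carried to generation 4.
At generation 4 (Tadeusz, Ludmila, Stanislawa, Bogdan) there are 4 shares of (1/35)/4 = 1/140 each.
Living: Tadeusz, Ludmila, Stanislawa, and Bogdan — each takes 1/140.

Bogdan 1/140; Czeslaw 1/4; Danuta 1/10; Eliasz 1/35; Franciszka 1/35; Grzegorz 1/35; Halina 1/35; Ireneusz 1/10; Ludmila 1/140; Nadia 1/4; Oleg 1/35; Pelagia 1/35; Stanislawa 1/140; Tadeusz 1/140; Urszula 1/10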